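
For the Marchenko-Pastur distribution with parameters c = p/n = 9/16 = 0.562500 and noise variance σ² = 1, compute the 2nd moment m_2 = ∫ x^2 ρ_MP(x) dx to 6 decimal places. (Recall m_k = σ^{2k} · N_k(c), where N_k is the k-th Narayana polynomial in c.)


E[X²] = σ⁴ (1 + c) (second MP moment). With σ² = 1 (so σ⁴ = 1) and c = 9/16 = 0.562500: E[X²] = 1 · (1 + 0.562500) = 1 · 1.562500.

So E[X^2] = 1.562500.


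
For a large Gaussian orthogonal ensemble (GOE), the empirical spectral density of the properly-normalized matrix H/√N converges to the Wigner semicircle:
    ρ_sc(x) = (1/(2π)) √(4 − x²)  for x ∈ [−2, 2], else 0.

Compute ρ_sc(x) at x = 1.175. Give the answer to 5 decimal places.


ρ_sc(x) = (1/(2π)) √(4 − x²). With x = 1.175:
  4 − x² = 4 − (1.175)² = 4 − 1.380625 = 2.619375.
  √(4 − x²) = 1.618448.
  1/(2π) = 0.159155.
  ρ_sc(1.175) = 0.159155 · 1.618448 = 0.257584.

Rounded to 5 decimal places: ρ_sc(1.175) ≈ 0.25758.


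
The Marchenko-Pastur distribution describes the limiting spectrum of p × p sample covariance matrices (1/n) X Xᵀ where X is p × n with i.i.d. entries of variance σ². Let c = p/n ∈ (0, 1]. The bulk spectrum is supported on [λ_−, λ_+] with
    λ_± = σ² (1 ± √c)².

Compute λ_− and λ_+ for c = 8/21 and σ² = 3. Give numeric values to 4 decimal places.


c = 8/21 = 0.380952; √c = 0.617213.
λ_− = σ² (1 − √c)² = 3 · (1 − 0.617213)² = 3 · (0.382787)² = 0.439577.
λ_+ = σ² (1 + √c)² = 3 · (1 + 0.617213)² = 3 · (1.617213)² = 7.846138.

Rounded to 4 decimal places: λ_− ≈ 0.4396, λ_+ ≈ 7.8461.


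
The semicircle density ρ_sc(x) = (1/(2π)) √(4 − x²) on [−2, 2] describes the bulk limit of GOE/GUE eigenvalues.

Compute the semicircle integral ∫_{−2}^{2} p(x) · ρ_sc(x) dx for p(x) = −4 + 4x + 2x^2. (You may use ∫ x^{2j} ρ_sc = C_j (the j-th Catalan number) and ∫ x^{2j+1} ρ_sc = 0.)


Write p(x) = Σ a_i x^i, split into monomials and integrate each against ρ_sc separately.
Using ∫ x^{2j} ρ_sc = C_j = (1/(j+1)) C(2j, j) (Catalan numbers) and ∫ x^{2j+1} ρ_sc = 0 (odd monomials vanish by symmetry):
  i = 0 (even): a_0 · C_{0} = -4 · 1 = -4
  i = 1 (odd): ∫ x^1 ρ_sc = 0 (vanishes)
  i = 2 (even): a_2 · C_{1} = 2 · 1 = 2

Summing the contributions: ∫_{−2}^{2} p(x) ρ_sc(x) dx = (-4) + 2 = -2.


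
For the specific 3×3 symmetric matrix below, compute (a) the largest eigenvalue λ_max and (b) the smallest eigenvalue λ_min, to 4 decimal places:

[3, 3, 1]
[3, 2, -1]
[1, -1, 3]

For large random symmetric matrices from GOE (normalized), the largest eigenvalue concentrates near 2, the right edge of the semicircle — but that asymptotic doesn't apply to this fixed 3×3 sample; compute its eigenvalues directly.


Since M is real symmetric, all three eigenvalues are real; they are the roots of det(λI − M) = λ³ − (tr M) λ² + s λ − det M, where s is the sum of the principal 2×2 minors.
tr M = 3 + 2 + 3 = 8.
s = (3·2 − 3²) + (3·3 − 1²) + (2·3 − (-1)²) = -3 + 8 + 5 = 10.
det M (expand along row 1) = 3·5 − 3·10 + 1·(-5) = -20.
Characteristic polynomial: λ³ − 8λ² + 10λ + 20 = 0.
Substitute λ = y + (tr M)/3 = y + 2.666667 to remove the quadratic term: y³ + p·y + q = 0 with p = s − (tr M)²/3 = -11.333333 and q = −2(tr M)³/27 + (tr M)·s/3 − det M = 8.740741.
Three real roots ⇒ use the trigonometric (Viète) form: r = 2√(−p/3) = 3.887301, φ = arccos(3q/(p·r)) = arccos(-0.595201) = 2.208312 rad.
y_k = r·cos(φ/3 − 2πk/3) for k = 0, 1, 2 gives y = 2.880840, 0.819869, -3.700709.
λ_k = y_k + 2.666667 gives λ = 5.5475, 3.4865, -1.0340 (check: the sum is 8.0000 = tr M).

Hence λ_max = 5.5475 and λ_min = -1.0340.


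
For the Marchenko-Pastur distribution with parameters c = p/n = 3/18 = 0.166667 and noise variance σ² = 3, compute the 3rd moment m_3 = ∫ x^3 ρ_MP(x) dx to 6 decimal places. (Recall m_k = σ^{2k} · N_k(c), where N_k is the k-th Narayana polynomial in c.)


E[X³] = σ⁶ (1 + 3c + c²) (third MP moment). With σ² = 3 (so σ⁶ = 27) and c = 3/18 = 0.166667: E[X³] = 27 · (1 + 3·0.166667 + (0.166667)²) = 27 · 1.527778.

So E[X^3] = 41.250000.


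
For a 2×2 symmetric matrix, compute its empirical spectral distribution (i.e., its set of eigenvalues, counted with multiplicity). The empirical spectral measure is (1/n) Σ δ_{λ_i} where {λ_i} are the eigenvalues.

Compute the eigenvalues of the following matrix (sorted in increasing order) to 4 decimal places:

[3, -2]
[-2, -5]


Since M is real symmetric, both eigenvalues are real; they are the roots of det(λI − M) = λ² − (tr M) λ + det M.
tr M = 3 + (-5) = -2.
det M = 3·(-5) − (-2)² = -15 − 4 = -19.
Characteristic polynomial: λ² + 2λ − 19 = 0.
Discriminant Δ = (tr M)² − 4·det M = 4 − (-76) = 80; √Δ = 8.944272.
λ = (tr M ± √Δ)/2 = (-2 ± 8.944272)/2, giving (tr M − √Δ)/2 = -5.4721 and (tr M + √Δ)/2 = 3.4721.

Eigenvalues sorted in increasing order: [-5.4721, 3.4721].


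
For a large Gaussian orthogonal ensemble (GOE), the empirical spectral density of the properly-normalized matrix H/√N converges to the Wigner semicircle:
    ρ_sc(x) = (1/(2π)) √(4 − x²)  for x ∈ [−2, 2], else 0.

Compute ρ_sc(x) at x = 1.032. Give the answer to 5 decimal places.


ρ_sc(x) = (1/(2π)) √(4 − x²). With x = 1.032:
  4 − x² = 4 − (1.032)² = 4 − 1.065024 = 2.934976.
  √(4 − x²) = 1.713177.
  1/(2π) = 0.159155.
  ρ_sc(1.032) = 0.159155 · 1.713177 = 0.272661.

Rounded to 5 decimal places: ρ_sc(1.032) ≈ 0.27266.


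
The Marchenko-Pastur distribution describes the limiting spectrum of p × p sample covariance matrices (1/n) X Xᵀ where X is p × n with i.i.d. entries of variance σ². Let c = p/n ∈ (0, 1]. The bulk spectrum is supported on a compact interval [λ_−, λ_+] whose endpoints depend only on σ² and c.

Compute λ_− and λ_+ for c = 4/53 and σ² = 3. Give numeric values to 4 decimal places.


c = 4/53 = 0.075472; √c = 0.274721.
λ_− = σ² (1 − √c)² = 3 · (1 − 0.274721)² = 3 · (0.725279)² = 1.578088.
λ_+ = σ² (1 + √c)² = 3 · (1 + 0.274721)² = 3 · (1.274721)² = 4.874742.

Rounded to 4 decimal places: λ_− ≈ 1.5781, λ_+ ≈ 4.8747.


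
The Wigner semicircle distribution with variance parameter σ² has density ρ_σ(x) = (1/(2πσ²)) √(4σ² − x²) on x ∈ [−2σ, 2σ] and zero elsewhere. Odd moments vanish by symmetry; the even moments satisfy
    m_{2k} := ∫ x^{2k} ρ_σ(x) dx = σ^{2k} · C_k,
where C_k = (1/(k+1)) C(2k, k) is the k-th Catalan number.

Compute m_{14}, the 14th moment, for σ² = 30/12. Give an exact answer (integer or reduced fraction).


By the scaled semicircle moment identity, m_{2k} = σ^{2k} · C_k with k = 7.
C_7 = (1/(k+1)) · C(2k, k) = (1/8) · C(14, 7) = (1/8) · 3432 = 429.
σ^{2k} = (σ²)^k = (30/12)^7 = 78125/128.

Therefore m_{14} = σ^{14} · C_7 = (78125/128) · 429 = 33515625/128.


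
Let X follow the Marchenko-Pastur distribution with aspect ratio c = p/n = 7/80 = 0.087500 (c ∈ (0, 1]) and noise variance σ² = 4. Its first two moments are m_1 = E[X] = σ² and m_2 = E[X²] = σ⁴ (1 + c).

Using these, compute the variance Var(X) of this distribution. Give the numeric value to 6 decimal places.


m_1 = E[X] = σ² = 4, so m_1² = 16.
m_2 = E[X²] = σ⁴ (1 + c) = 16 · (1 + 0.087500) = 16 · 1.087500 = 17.400000.
(Note m_2 − m_1² simplifies to c · σ⁴ = 0.087500 · 16.)

Var(X) = m_2 − m_1² = 17.400000 − 16 = 1.400000.


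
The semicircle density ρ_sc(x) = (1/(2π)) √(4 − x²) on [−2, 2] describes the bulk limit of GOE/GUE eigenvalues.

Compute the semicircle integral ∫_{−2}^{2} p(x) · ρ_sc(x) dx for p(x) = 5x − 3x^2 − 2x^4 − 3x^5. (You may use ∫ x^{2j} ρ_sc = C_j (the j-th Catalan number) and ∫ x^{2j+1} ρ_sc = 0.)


Write p(x) = Σ a_i x^i, split into monomials and integrate each against ρ_sc separately.
Using ∫ x^{2j} ρ_sc = C_j = (1/(j+1)) C(2j, j) (Catalan numbers) and ∫ x^{2j+1} ρ_sc = 0 (odd monomials vanish by symmetry):
  i = 1 (odd): ∫ x^1 ρ_sc = 0 (vanishes)
  i = 2 (even): a_2 · C_{1} = -3 · 1 = -3
  i = 4 (even): a_4 · C_{2} = -2 · 2 = -4
  i = 5 (odd): ∫ x^5 ρ_sc = 0 (vanishes)

Summing the contributions: ∫_{−2}^{2} p(x) ρ_sc(x) dx = (-3) + (-4) = -7.


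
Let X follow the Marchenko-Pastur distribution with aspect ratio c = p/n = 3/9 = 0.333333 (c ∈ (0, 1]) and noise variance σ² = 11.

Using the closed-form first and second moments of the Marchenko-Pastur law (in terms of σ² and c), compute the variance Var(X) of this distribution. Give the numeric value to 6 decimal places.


Recall the MP moments m_1 = E[X] = σ² and m_2 = E[X²] = σ⁴ (1 + c).
m_1 = E[X] = σ² = 11, so m_1² = 121.
m_2 = E[X²] = σ⁴ (1 + c) = 121 · (1 + 0.333333) = 121 · 1.333333 = 161.333333.
(Note m_2 − m_1² simplifies to c · σ⁴ = 0.333333 · 121.)

Var(X) = m_2 − m_1² = 161.333333 − 121 = 40.333333.


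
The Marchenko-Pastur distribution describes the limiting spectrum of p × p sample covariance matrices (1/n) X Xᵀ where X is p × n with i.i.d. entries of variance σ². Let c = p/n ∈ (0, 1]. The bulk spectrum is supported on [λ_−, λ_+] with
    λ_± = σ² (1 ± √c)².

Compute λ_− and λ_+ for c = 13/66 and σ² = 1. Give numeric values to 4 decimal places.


c = 13/66 = 0.196970; √c = 0.443813.
λ_− = σ² (1 − √c)² = 1 · (1 − 0.443813)² = 1 · (0.556187)² = 0.309344.
λ_+ = σ² (1 + √c)² = 1 · (1 + 0.443813)² = 1 · (1.443813)² = 2.084595.

Rounded to 4 decimal places: λ_− ≈ 0.3093, λ_+ ≈ 2.0846.


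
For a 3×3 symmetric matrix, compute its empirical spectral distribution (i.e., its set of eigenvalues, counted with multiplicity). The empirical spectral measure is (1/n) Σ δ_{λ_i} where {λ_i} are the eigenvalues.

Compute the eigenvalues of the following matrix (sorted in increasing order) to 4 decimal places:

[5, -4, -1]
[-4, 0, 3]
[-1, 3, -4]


Since M is real symmetric, all three eigenvalues are real; they are the roots of det(λI − M) = λ³ − (tr M) λ² + s λ − det M, where s is the sum of the principal 2×2 minors.
tr M = 5 + 0 + (-4) = 1.
s = (5·0 − (-4)²) + (5·(-4) − (-1)²) + (0·(-4) − 3²) = -16 + (-21) + (-9) = -46.
det M (expand along row 1) = 5·(-9) − (-4)·19 + (-1)·(-12) = 43.
Characteristic polynomial: λ³ − λ² − 46λ − 43 = 0.
Substitute λ = y + (tr M)/3 = y + 0.333333 to remove the quadratic term: y³ + p·y + q = 0 with p = s − (tr M)²/3 = -46.333333 and q = −2(tr M)³/27 + (tr M)·s/3 − det M = -58.407407.
Three real roots ⇒ use the trigonometric (Viète) form: r = 2√(−p/3) = 7.859884, φ = arccos(3q/(p·r)) = arccos(0.481149) = 1.068832 rad.
y_k = r·cos(φ/3 − 2πk/3) for k = 0, 1, 2 gives y = 7.366297, -1.309001, -6.057297.
λ_k = y_k + 0.333333 gives λ = 7.6996, -0.9757, -5.7240 (check: the sum is 1.0000 = tr M).

Eigenvalues sorted in increasing order: [-5.7240, -0.9757, 7.6996].


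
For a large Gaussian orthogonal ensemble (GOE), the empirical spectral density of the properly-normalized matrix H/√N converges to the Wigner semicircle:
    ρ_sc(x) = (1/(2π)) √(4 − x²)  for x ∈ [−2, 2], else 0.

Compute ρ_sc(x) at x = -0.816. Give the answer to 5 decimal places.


ρ_sc(x) = (1/(2π)) √(4 − x²). With x = -0.816:
  4 − x² = 4 − (-0.816)² = 4 − 0.665856 = 3.334144.
  √(4 − x²) = 1.825964.
  1/(2π) = 0.159155.
  ρ_sc(-0.816) = 0.159155 · 1.825964 = 0.290611.

Rounded to 5 decimal places: ρ_sc(-0.816) ≈ 0.29061.


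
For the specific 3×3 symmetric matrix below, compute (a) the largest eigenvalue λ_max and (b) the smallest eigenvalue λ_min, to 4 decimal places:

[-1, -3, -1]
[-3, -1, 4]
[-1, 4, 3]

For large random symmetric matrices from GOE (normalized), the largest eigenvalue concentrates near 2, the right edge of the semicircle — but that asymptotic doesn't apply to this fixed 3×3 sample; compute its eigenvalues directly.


Since M is real symmetric, all three eigenvalues are real; they are the roots of det(λI − M) = λ³ − (tr M) λ² + s λ − det M, where s is the sum of the principal 2×2 minors.
tr M = -1 + (-1) + 3 = 1.
s = ((-1)·(-1) − (-3)²) + ((-1)·3 − (-1)²) + ((-1)·3 − 4²) = -8 + (-4) + (-19) = -31.
det M (expand along row 1) = (-1)·(-19) − (-3)·(-5) + (-1)·(-13) = 17.
Characteristic polynomial: λ³ − λ² − 31λ − 17 = 0.
Substitute λ = y + (tr M)/3 = y + 0.333333 to remove the quadratic term: y³ + p·y + q = 0 with p = s − (tr M)²/3 = -31.333333 and q = −2(tr M)³/27 + (tr M)·s/3 − det M = -27.407407.
Three real roots ⇒ use the trigonometric (Viète) form: r = 2√(−p/3) = 6.463573, φ = arccos(3q/(p·r)) = arccos(0.405985) = 1.152740 rad.
y_k = r·cos(φ/3 − 2πk/3) for k = 0, 1, 2 gives y = 5.992256, -0.897800, -5.094456.
λ_k = y_k + 0.333333 gives λ = 6.3256, -0.5645, -4.7611 (check: the sum is 1.0000 = tr M).

Hence λ_max = 6.3256 and λ_min = -4.7611.


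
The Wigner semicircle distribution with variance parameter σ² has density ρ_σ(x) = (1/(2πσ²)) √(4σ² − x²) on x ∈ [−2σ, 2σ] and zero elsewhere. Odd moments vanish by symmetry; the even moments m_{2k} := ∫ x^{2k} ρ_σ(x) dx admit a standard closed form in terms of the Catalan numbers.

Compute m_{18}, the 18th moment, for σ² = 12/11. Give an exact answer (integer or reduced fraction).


By the scaled semicircle moment identity, m_{2k} = σ^{2k} · C_k with k = 9.
C_9 = (1/(k+1)) · C(2k, k) = (1/10) · C(18, 9) = (1/10) · 48620 = 4862.
σ^{2k} = (σ²)^k = (12/11)^9 = 5159780352/2357947691.

Therefore m_{18} = σ^{18} · C_9 = (5159780352/2357947691) · 4862 = 2280622915584/214358881.


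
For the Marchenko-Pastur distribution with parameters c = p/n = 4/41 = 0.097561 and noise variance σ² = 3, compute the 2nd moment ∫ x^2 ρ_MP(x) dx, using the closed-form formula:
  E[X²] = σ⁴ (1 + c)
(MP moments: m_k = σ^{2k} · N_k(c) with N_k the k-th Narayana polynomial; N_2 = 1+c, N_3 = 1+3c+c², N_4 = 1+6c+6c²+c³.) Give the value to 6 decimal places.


E[X²] = σ⁴ (1 + c) (second MP moment). With σ² = 3 (so σ⁴ = 9) and c = 4/41 = 0.097561: E[X²] = 9 · (1 + 0.097561) = 9 · 1.097561.

So E[X^2] = 9.878049.


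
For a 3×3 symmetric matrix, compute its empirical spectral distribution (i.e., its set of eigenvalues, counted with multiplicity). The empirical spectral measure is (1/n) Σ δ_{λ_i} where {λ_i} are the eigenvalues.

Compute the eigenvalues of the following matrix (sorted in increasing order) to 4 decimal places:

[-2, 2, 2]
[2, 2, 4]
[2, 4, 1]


Since M is real symmetric, all three eigenvalues are real; they are the roots of det(λI − M) = λ³ − (tr M) λ² + s λ − det M, where s is the sum of the principal 2×2 minors.
tr M = -2 + 2 + 1 = 1.
s = ((-2)·2 − 2²) + ((-2)·1 − 2²) + (2·1 − 4²) = -8 + (-6) + (-14) = -28.
det M (expand along row 1) = (-2)·(-14) − 2·(-6) + 2·4 = 48.
Characteristic polynomial: λ³ − λ² − 28λ − 48 = 0.
Substitute λ = y + (tr M)/3 = y + 0.333333 to remove the quadratic term: y³ + p·y + q = 0 with p = s − (tr M)²/3 = -28.333333 and q = −2(tr M)³/27 + (tr M)·s/3 − det M = -57.407407.
Three real roots ⇒ use the trigonometric (Viète) form: r = 2√(−p/3) = 6.146363, φ = arccos(3q/(p·r)) = arccos(0.988948) = 0.148814 rad.
y_k = r·cos(φ/3 − 2πk/3) for k = 0, 1, 2 gives y = 6.138803, -2.805469, -3.333333.
λ_k = y_k + 0.333333 gives λ = 6.4721, -2.4721, -3.0000 (check: the sum is 1.0000 = tr M).

Eigenvalues sorted in increasing order: [-3.0000, -2.4721, 6.4721].


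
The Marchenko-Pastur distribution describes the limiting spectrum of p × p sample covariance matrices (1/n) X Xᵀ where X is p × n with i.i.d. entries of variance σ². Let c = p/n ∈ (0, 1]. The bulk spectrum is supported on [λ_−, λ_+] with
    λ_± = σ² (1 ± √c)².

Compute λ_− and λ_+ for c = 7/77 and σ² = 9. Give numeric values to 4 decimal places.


c = 7/77 = 0.090909; √c = 0.301511.
λ_− = σ² (1 − √c)² = 9 · (1 − 0.301511)² = 9 · (0.698489)² = 4.390978.
λ_+ = σ² (1 + √c)² = 9 · (1 + 0.301511)² = 9 · (1.301511)² = 15.245386.

Rounded to 4 decimal places: λ_− ≈ 4.3910, λ_+ ≈ 15.2454.


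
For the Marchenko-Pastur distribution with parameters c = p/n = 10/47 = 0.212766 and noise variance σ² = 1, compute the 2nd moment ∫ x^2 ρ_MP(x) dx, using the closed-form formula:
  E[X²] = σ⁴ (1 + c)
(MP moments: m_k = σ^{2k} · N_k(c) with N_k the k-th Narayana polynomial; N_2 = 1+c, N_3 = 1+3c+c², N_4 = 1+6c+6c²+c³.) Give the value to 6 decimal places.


E[X²] = σ⁴ (1 + c) (second MP moment). With σ² = 1 (so σ⁴ = 1) and c = 10/47 = 0.212766: E[X²] = 1 · (1 + 0.212766) = 1 · 1.212766.

So E[X^2] = 1.212766.


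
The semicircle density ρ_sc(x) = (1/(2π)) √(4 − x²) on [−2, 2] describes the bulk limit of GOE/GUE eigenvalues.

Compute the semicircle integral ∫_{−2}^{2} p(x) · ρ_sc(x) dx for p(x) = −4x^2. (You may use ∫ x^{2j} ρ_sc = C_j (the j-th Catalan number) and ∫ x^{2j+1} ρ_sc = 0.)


Write p(x) = Σ a_i x^i, split into monomials and integrate each against ρ_sc separately.
Using ∫ x^{2j} ρ_sc = C_j = (1/(j+1)) C(2j, j) (Catalan numbers) and ∫ x^{2j+1} ρ_sc = 0 (odd monomials vanish by symmetry):
  i = 2 (even): a_2 · C_{1} = -4 · 1 = -4

Summing the contributions: ∫_{−2}^{2} p(x) ρ_sc(x) dx = -4.


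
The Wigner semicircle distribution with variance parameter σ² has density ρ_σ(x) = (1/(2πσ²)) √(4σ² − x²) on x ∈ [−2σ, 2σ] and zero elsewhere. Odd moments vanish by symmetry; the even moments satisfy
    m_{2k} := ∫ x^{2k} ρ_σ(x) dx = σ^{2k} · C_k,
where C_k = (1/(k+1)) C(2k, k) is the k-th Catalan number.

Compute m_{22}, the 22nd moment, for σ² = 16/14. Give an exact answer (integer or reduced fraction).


By the scaled semicircle moment identity, m_{2k} = σ^{2k} · C_k with k = 11.
C_11 = (1/(k+1)) · C(2k, k) = (1/12) · C(22, 11) = (1/12) · 705432 = 58786.
σ^{2k} = (σ²)^k = (16/14)^11 = 8589934592/1977326743.

Therefore m_{22} = σ^{22} · C_11 = (8589934592/1977326743) · 58786 = 72138270703616/282475249.


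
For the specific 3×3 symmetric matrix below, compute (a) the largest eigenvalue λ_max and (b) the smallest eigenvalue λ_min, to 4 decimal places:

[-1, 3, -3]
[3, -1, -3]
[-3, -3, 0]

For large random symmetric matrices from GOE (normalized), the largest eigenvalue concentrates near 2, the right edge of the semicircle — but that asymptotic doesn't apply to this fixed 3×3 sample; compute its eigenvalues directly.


Since M is real symmetric, all three eigenvalues are real; they are the roots of det(λI − M) = λ³ − (tr M) λ² + s λ − det M, where s is the sum of the principal 2×2 minors.
tr M = -1 + (-1) + 0 = -2.
s = ((-1)·(-1) − 3²) + ((-1)·0 − (-3)²) + ((-1)·0 − (-3)²) = -8 + (-9) + (-9) = -26.
det M (expand along row 1) = (-1)·(-9) − 3·(-9) + (-3)·(-12) = 72.
Characteristic polynomial: λ³ + 2λ² − 26λ − 72 = 0.
Substitute λ = y + (tr M)/3 = y − 0.666667 to remove the quadratic term: y³ + p·y + q = 0 with p = s − (tr M)²/3 = -27.333333 and q = −2(tr M)³/27 + (tr M)·s/3 − det M = -54.074074.
Three real roots ⇒ use the trigonometric (Viète) form: r = 2√(−p/3) = 6.036923, φ = arccos(3q/(p·r)) = arccos(0.983110) = 0.184053 rad.
y_k = r·cos(φ/3 − 2πk/3) for k = 0, 1, 2 gives y = 6.025566, -2.692232, -3.333333.
λ_k = y_k − 0.666667 gives λ = 5.3589, -3.3589, -4.0000 (check: the sum is -2.0000 = tr M).

Hence λ_max = 5.3589 and λ_min = -4.0000.


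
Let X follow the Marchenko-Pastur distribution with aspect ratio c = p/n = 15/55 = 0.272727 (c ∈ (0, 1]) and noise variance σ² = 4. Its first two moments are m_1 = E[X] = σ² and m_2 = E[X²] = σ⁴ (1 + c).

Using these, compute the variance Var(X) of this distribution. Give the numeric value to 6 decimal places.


m_1 = E[X] = σ² = 4, so m_1² = 16.
m_2 = E[X²] = σ⁴ (1 + c) = 16 · (1 + 0.272727) = 16 · 1.272727 = 20.363636.
(Note m_2 − m_1² simplifies to c · σ⁴ = 0.272727 · 16.)

Var(X) = m_2 − m_1² = 20.363636 − 16 = 4.363636.


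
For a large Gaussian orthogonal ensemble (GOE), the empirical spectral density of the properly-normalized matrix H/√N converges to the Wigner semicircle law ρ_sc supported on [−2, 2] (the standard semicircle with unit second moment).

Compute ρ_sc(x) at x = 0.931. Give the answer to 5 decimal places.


ρ_sc(x) = (1/(2π)) √(4 − x²). With x = 0.931:
  4 − x² = 4 − (0.931)² = 4 − 0.866761 = 3.133239.
  √(4 − x²) = 1.770096.
  1/(2π) = 0.159155.
  ρ_sc(0.931) = 0.159155 · 1.770096 = 0.281719.

Rounded to 5 decimal places: ρ_sc(0.931) ≈ 0.28172.


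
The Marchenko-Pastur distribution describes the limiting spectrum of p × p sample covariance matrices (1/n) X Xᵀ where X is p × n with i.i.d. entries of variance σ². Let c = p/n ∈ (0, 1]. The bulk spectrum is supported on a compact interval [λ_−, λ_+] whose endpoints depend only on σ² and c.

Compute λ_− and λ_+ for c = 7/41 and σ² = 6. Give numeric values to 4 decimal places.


c = 7/41 = 0.170732; √c = 0.413197.
λ_− = σ² (1 − √c)² = 6 · (1 − 0.413197)² = 6 · (0.586803)² = 2.066027.
λ_+ = σ² (1 + √c)² = 6 · (1 + 0.413197)² = 6 · (1.413197)² = 11.982753.

Rounded to 4 decimal places: λ_− ≈ 2.0660, λ_+ ≈ 11.9828.


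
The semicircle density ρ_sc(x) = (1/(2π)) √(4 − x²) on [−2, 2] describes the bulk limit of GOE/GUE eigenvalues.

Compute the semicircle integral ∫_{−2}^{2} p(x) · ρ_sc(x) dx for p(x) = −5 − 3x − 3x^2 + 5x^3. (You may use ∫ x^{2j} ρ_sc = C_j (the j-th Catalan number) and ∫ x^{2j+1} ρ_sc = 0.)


Write p(x) = Σ a_i x^i, split into monomials and integrate each against ρ_sc separately.
Using ∫ x^{2j} ρ_sc = C_j = (1/(j+1)) C(2j, j) (Catalan numbers) and ∫ x^{2j+1} ρ_sc = 0 (odd monomials vanish by symmetry):
  i = 0 (even): a_0 · C_{0} = -5 · 1 = -5
  i = 1 (odd): ∫ x^1 ρ_sc = 0 (vanishes)
  i = 2 (even): a_2 · C_{1} = -3 · 1 = -3
  i = 3 (odd): ∫ x^3 ρ_sc = 0 (vanishes)

Summing the contributions: ∫_{−2}^{2} p(x) ρ_sc(x) dx = (-5) + (-3) = -8.


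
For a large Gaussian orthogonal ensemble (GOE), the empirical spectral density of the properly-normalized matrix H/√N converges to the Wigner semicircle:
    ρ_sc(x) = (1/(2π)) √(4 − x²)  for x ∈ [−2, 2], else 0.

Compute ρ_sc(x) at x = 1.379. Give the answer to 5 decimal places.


ρ_sc(x) = (1/(2π)) √(4 − x²). With x = 1.379:
  4 − x² = 4 − (1.379)² = 4 − 1.901641 = 2.098359.
  √(4 − x²) = 1.448571.
  1/(2π) = 0.159155.
  ρ_sc(1.379) = 0.159155 · 1.448571 = 0.230547.

Rounded to 5 decimal places: ρ_sc(1.379) ≈ 0.23055.


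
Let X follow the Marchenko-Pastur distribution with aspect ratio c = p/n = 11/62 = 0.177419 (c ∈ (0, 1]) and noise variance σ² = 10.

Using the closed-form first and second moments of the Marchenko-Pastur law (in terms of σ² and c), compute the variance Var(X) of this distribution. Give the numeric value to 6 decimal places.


Recall the MP moments m_1 = E[X] = σ² and m_2 = E[X²] = σ⁴ (1 + c).
m_1 = E[X] = σ² = 10, so m_1² = 100.
m_2 = E[X²] = σ⁴ (1 + c) = 100 · (1 + 0.177419) = 100 · 1.177419 = 117.741935.
(Note m_2 − m_1² simplifies to c · σ⁴ = 0.177419 · 100.)

Var(X) = m_2 − m_1² = 117.741935 − 100 = 17.741935.


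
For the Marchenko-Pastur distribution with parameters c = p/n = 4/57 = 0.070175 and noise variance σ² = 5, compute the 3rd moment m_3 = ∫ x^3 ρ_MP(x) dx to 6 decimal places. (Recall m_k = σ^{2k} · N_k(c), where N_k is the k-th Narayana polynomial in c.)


E[X³] = σ⁶ (1 + 3c + c²) (third MP moment). With σ² = 5 (so σ⁶ = 125) and c = 4/57 = 0.070175: E[X³] = 125 · (1 + 3·0.070175 + (0.070175)²) = 125 · 1.215451.

So E[X^3] = 151.931363.


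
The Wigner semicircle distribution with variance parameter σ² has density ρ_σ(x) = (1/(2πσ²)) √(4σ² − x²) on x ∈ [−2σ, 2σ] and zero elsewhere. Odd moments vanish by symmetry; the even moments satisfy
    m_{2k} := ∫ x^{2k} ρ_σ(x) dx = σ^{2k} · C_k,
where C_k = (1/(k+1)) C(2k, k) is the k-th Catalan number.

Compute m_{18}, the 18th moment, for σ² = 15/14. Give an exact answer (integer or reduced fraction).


By the scaled semicircle moment identity, m_{2k} = σ^{2k} · C_k with k = 9.
C_9 = (1/(k+1)) · C(2k, k) = (1/10) · C(18, 9) = (1/10) · 48620 = 4862.
σ^{2k} = (σ²)^k = (15/14)^9 = 38443359375/20661046784.

Therefore m_{18} = σ^{18} · C_9 = (38443359375/20661046784) · 4862 = 93455806640625/10330523392.


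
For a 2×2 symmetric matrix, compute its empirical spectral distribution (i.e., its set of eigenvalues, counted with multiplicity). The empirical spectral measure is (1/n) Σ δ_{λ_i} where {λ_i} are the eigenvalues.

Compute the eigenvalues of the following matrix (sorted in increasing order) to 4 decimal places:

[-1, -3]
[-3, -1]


Since M is real symmetric, both eigenvalues are real; they are the roots of det(λI − M) = λ² − (tr M) λ + det M.
tr M = -1 + (-1) = -2.
det M = (-1)·(-1) − (-3)² = 1 − 9 = -8.
Characteristic polynomial: λ² + 2λ − 8 = 0.
Discriminant Δ = (tr M)² − 4·det M = 4 − (-32) = 36; √Δ = 6.000000.
λ = (tr M ± √Δ)/2 = (-2 ± 6.000000)/2, giving (tr M − √Δ)/2 = -4.0000 and (tr M + √Δ)/2 = 2.0000.

Eigenvalues sorted in increasing order: [-4.0000, 2.0000].


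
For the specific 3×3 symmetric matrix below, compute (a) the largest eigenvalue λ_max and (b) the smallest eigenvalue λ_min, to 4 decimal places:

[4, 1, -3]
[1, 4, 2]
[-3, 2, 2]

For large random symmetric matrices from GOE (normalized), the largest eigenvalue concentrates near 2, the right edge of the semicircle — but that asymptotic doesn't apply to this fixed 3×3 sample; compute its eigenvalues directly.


Since M is real symmetric, all three eigenvalues are real; they are the roots of det(λI − M) = λ³ − (tr M) λ² + s λ − det M, where s is the sum of the principal 2×2 minors.
tr M = 4 + 4 + 2 = 10.
s = (4·4 − 1²) + (4·2 − (-3)²) + (4·2 − 2²) = 15 + (-1) + 4 = 18.
det M (expand along row 1) = 4·4 − 1·8 + (-3)·14 = -34.
Characteristic polynomial: λ³ − 10λ² + 18λ + 34 = 0.
Substitute λ = y + (tr M)/3 = y + 3.333333 to remove the quadratic term: y³ + p·y + q = 0 with p = s − (tr M)²/3 = -15.333333 and q = −2(tr M)³/27 + (tr M)·s/3 − det M = 19.925926.
Three real roots ⇒ use the trigonometric (Viète) form: r = 2√(−p/3) = 4.521553, φ = arccos(3q/(p·r)) = arccos(-0.862215) = 2.610422 rad.
y_k = r·cos(φ/3 − 2πk/3) for k = 0, 1, 2 gives y = 2.915131, 1.535734, -4.450865.
λ_k = y_k + 3.333333 gives λ = 6.2485, 4.8691, -1.1175 (check: the sum is 10.0000 = tr M).

Hence λ_max = 6.2485 and λ_min = -1.1175.


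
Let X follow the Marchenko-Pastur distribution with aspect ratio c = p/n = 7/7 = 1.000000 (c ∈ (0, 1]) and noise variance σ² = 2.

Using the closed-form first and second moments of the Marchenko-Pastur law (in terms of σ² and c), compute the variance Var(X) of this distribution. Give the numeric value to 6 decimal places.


Recall the MP moments m_1 = E[X] = σ² and m_2 = E[X²] = σ⁴ (1 + c).
m_1 = E[X] = σ² = 2, so m_1² = 4.
m_2 = E[X²] = σ⁴ (1 + c) = 4 · (1 + 1.000000) = 4 · 2.000000 = 8.000000.
(Note m_2 − m_1² simplifies to c · σ⁴ = 1.000000 · 4.)

Var(X) = m_2 − m_1² = 8.000000 − 4 = 4.000000.


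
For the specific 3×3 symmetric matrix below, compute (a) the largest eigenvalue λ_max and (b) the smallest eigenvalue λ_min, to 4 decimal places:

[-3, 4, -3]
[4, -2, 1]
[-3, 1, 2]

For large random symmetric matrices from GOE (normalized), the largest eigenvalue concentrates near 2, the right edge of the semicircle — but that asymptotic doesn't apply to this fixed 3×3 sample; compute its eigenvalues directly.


Since M is real symmetric, all three eigenvalues are real; they are the roots of det(λI − M) = λ³ − (tr M) λ² + s λ − det M, where s is the sum of the principal 2×2 minors.
tr M = -3 + (-2) + 2 = -3.
s = ((-3)·(-2) − 4²) + ((-3)·2 − (-3)²) + ((-2)·2 − 1²) = -10 + (-15) + (-5) = -30.
det M (expand along row 1) = (-3)·(-5) − 4·11 + (-3)·(-2) = -23.
Characteristic polynomial: λ³ + 3λ² − 30λ + 23 = 0.
Substitute λ = y + (tr M)/3 = y − 1.000000 to remove the quadratic term: y³ + p·y + q = 0 with p = s − (tr M)²/3 = -33.000000 and q = −2(tr M)³/27 + (tr M)·s/3 − det M = 55.000000.
Three real roots ⇒ use the trigonometric (Viète) form: r = 2√(−p/3) = 6.633250, φ = arccos(3q/(p·r)) = arccos(-0.753778) = 2.424589 rad.
y_k = r·cos(φ/3 − 2πk/3) for k = 0, 1, 2 gives y = 4.582273, 1.862426, -6.444699.
λ_k = y_k − 1.000000 gives λ = 3.5823, 0.8624, -7.4447 (check: the sum is -3.0000 = tr M).

Hence λ_max = 3.5823 and λ_min = -7.4447.


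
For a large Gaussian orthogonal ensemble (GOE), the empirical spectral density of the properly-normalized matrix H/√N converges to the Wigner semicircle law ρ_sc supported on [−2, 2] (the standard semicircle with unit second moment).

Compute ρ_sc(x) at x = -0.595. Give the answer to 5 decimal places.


ρ_sc(x) = (1/(2π)) √(4 − x²). With x = -0.595:
  4 − x² = 4 − (-0.595)² = 4 − 0.354025 = 3.645975.
  √(4 − x²) = 1.909444.
  1/(2π) = 0.159155.
  ρ_sc(-0.595) = 0.159155 · 1.909444 = 0.303897.

Rounded to 5 decimal places: ρ_sc(-0.595) ≈ 0.30390.


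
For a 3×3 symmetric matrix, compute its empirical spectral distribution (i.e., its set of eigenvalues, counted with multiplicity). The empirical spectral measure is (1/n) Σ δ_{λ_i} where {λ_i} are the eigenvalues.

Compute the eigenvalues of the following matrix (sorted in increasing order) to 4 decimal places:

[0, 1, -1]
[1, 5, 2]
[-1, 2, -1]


Since M is real symmetric, all three eigenvalues are real; they are the roots of det(λI − M) = λ³ − (tr M) λ² + s λ − det M, where s is the sum of the principal 2×2 minors.
tr M = 0 + 5 + (-1) = 4.
s = (0·5 − 1²) + (0·(-1) − (-1)²) + (5·(-1) − 2²) = -1 + (-1) + (-9) = -11.
det M (expand along row 1) = 0·(-9) − 1·1 + (-1)·7 = -8.
Characteristic polynomial: λ³ − 4λ² − 11λ + 8 = 0.
Substitute λ = y + (tr M)/3 = y + 1.333333 to remove the quadratic term: y³ + p·y + q = 0 with p = s − (tr M)²/3 = -16.333333 and q = −2(tr M)³/27 + (tr M)·s/3 − det M = -11.407407.
Three real roots ⇒ use the trigonometric (Viète) form: r = 2√(−p/3) = 4.666667, φ = arccos(3q/(p·r)) = arccos(0.448980) = 1.105173 rad.
y_k = r·cos(φ/3 − 2πk/3) for k = 0, 1, 2 gives y = 4.353570, -0.721398, -3.632172.
λ_k = y_k + 1.333333 gives λ = 5.6869, 0.6119, -2.2988 (check: the sum is 4.0000 = tr M).

Eigenvalues sorted in increasing order: [-2.2988, 0.6119, 5.6869].


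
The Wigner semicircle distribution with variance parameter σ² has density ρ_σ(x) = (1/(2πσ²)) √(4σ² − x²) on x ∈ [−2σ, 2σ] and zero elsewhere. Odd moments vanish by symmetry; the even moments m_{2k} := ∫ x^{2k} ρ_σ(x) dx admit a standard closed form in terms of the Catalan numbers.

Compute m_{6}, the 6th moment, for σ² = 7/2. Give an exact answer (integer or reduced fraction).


By the scaled semicircle moment identity, m_{2k} = σ^{2k} · C_k with k = 3.
C_3 = (1/(k+1)) · C(2k, k) = (1/4) · C(6, 3) = (1/4) · 20 = 5.
σ^{2k} = (σ²)^k = (7/2)^3 = 343/8.

Therefore m_{6} = σ^{6} · C_3 = (343/8) · 5 = 1715/8.


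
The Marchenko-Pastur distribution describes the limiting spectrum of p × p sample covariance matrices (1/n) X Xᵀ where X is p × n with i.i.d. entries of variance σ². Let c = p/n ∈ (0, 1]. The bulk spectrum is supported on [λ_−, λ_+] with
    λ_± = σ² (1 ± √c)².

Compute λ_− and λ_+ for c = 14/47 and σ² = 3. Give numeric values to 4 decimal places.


c = 14/47 = 0.297872; √c = 0.545777.
λ_− = σ² (1 − √c)² = 3 · (1 − 0.545777)² = 3 · (0.454223)² = 0.618956.
λ_+ = σ² (1 + √c)² = 3 · (1 + 0.545777)² = 3 · (1.545777)² = 7.168278.

Rounded to 4 decimal places: λ_− ≈ 0.6190, λ_+ ≈ 7.1683.


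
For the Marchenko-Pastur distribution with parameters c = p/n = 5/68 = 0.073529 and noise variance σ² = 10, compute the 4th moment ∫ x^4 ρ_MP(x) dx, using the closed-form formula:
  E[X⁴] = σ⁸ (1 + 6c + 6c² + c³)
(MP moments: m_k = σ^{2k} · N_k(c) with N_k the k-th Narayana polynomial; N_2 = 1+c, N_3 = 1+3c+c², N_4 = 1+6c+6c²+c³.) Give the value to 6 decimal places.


E[X⁴] = σ⁸ (1 + 6c + 6c² + c³) (fourth MP moment). With σ² = 10 (so σ⁸ = 10000) and c = 5/68 = 0.073529: E[X⁴] = 10000 · (1 + 6·0.073529 + 6·(0.073529)² + (0.073529)³) = 10000 · 1.474013.

So E[X^4] = 14740.134592.


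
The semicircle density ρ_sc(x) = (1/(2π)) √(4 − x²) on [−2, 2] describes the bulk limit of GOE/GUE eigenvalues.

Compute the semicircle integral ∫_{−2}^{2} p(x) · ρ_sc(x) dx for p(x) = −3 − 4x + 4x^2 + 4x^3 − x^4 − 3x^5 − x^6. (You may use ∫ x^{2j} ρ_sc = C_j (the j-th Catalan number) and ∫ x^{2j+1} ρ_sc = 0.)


Write p(x) = Σ a_i x^i, split into monomials and integrate each against ρ_sc separately.
Using ∫ x^{2j} ρ_sc = C_j = (1/(j+1)) C(2j, j) (Catalan numbers) and ∫ x^{2j+1} ρ_sc = 0 (odd monomials vanish by symmetry):
  i = 0 (even): a_0 · C_{0} = -3 · 1 = -3
  i = 1 (odd): ∫ x^1 ρ_sc = 0 (vanishes)
  i = 2 (even): a_2 · C_{1} = 4 · 1 = 4
  i = 3 (odd): ∫ x^3 ρ_sc = 0 (vanishes)
  i = 4 (even): a_4 · C_{2} = -1 · 2 = -2
  i = 5 (odd): ∫ x^5 ρ_sc = 0 (vanishes)
  i = 6 (even): a_6 · C_{3} = -1 · 5 = -5

Summing the contributions: ∫_{−2}^{2} p(x) ρ_sc(x) dx = (-3) + 4 + (-2) + (-5) = -6.


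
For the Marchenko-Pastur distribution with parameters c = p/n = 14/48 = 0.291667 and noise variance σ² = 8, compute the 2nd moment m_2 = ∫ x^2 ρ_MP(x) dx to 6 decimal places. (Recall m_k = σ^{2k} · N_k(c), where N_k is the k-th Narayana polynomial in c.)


E[X²] = σ⁴ (1 + c) (second MP moment). With σ² = 8 (so σ⁴ = 64) and c = 14/48 = 0.291667: E[X²] = 64 · (1 + 0.291667) = 64 · 1.291667.

So E[X^2] = 82.666667.


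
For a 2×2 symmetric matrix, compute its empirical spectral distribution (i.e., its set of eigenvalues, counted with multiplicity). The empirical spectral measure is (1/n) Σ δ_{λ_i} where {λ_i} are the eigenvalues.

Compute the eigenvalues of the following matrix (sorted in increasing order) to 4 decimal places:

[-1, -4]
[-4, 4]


Since M is real symmetric, both eigenvalues are real; they are the roots of det(λI − M) = λ² − (tr M) λ + det M.
tr M = -1 + 4 = 3.
det M = (-1)·4 − (-4)² = -4 − 16 = -20.
Characteristic polynomial: λ² − 3λ − 20 = 0.
Discriminant Δ = (tr M)² − 4·det M = 9 − (-80) = 89; √Δ = 9.433981.
λ = (tr M ± √Δ)/2 = (3 ± 9.433981)/2, giving (tr M − √Δ)/2 = -3.2170 and (tr M + √Δ)/2 = 6.2170.

Eigenvalues sorted in increasing order: [-3.2170, 6.2170].


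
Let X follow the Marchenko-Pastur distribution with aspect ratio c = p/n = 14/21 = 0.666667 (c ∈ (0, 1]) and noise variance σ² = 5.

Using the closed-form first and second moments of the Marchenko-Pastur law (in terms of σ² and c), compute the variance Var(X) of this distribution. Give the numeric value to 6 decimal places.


Recall the MP moments m_1 = E[X] = σ² and m_2 = E[X²] = σ⁴ (1 + c).
m_1 = E[X] = σ² = 5, so m_1² = 25.
m_2 = E[X²] = σ⁴ (1 + c) = 25 · (1 + 0.666667) = 25 · 1.666667 = 41.666667.
(Note m_2 − m_1² simplifies to c · σ⁴ = 0.666667 · 25.)

Var(X) = m_2 − m_1² = 41.666667 − 25 = 16.666667.


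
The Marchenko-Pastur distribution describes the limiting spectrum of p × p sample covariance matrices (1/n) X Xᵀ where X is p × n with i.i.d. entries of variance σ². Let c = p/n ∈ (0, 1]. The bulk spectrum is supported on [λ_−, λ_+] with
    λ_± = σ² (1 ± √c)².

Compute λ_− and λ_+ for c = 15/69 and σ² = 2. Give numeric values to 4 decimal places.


c = 15/69 = 0.217391; √c = 0.466252.
λ_− = σ² (1 − √c)² = 2 · (1 − 0.466252)² = 2 · (0.533748)² = 0.569773.
λ_+ = σ² (1 + √c)² = 2 · (1 + 0.466252)² = 2 · (1.466252)² = 4.299792.

Rounded to 4 decimal places: λ_− ≈ 0.5698, λ_+ ≈ 4.2998.


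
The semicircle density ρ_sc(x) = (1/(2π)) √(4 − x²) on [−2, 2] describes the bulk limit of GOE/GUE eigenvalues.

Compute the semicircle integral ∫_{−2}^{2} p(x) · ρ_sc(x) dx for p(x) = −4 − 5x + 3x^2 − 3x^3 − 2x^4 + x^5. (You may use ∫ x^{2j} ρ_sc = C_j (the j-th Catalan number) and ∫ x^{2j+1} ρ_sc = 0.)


Write p(x) = Σ a_i x^i, split into monomials and integrate each against ρ_sc separately.
Using ∫ x^{2j} ρ_sc = C_j = (1/(j+1)) C(2j, j) (Catalan numbers) and ∫ x^{2j+1} ρ_sc = 0 (odd monomials vanish by symmetry):
  i = 0 (even): a_0 · C_{0} = -4 · 1 = -4
  i = 1 (odd): ∫ x^1 ρ_sc = 0 (vanishes)
  i = 2 (even): a_2 · C_{1} = 3 · 1 = 3
  i = 3 (odd): ∫ x^3 ρ_sc = 0 (vanishes)
  i = 4 (even): a_4 · C_{2} = -2 · 2 = -4
  i = 5 (odd): ∫ x^5 ρ_sc = 0 (vanishes)

Summing the contributions: ∫_{−2}^{2} p(x) ρ_sc(x) dx = (-4) + 3 + (-4) = -5.


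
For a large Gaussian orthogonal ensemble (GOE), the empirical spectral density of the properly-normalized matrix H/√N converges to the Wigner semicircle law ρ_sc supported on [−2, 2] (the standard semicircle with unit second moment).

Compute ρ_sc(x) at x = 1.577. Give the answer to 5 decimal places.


ρ_sc(x) = (1/(2π)) √(4 − x²). With x = 1.577:
  4 − x² = 4 − (1.577)² = 4 − 2.486929 = 1.513071.
  √(4 − x²) = 1.230070.
  1/(2π) = 0.159155.
  ρ_sc(1.577) = 0.159155 · 1.230070 = 0.195772.

Rounded to 5 decimal places: ρ_sc(1.577) ≈ 0.19577.


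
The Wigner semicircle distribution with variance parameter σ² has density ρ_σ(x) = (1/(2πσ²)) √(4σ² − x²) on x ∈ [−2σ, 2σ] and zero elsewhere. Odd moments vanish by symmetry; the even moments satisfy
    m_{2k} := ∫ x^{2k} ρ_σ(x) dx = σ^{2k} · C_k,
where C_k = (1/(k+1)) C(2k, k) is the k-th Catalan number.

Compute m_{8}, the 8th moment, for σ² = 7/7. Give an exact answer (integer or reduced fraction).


By the scaled semicircle moment identity, m_{2k} = σ^{2k} · C_k with k = 4.
C_4 = (1/(k+1)) · C(2k, k) = (1/5) · C(8, 4) = (1/5) · 70 = 14.
σ^{2k} = (σ²)^k = (7/7)^4 = 1.

Therefore m_{8} = σ^{8} · C_4 = 1 · 14 = 14.


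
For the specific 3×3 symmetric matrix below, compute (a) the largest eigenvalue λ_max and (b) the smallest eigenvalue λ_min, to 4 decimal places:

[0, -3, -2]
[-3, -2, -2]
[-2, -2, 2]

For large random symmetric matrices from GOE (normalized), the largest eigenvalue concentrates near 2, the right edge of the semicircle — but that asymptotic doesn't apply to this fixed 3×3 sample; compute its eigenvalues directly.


Since M is real symmetric, all three eigenvalues are real; they are the roots of det(λI − M) = λ³ − (tr M) λ² + s λ − det M, where s is the sum of the principal 2×2 minors.
tr M = 0 + (-2) + 2 = 0.
s = (0·(-2) − (-3)²) + (0·2 − (-2)²) + ((-2)·2 − (-2)²) = -9 + (-4) + (-8) = -21.
det M (expand along row 1) = 0·(-8) − (-3)·(-10) + (-2)·2 = -34.
Characteristic polynomial: λ³ − 21λ + 34 = 0.
Substitute λ = y + (tr M)/3 = y + 0.000000 to remove the quadratic term: y³ + p·y + q = 0 with p = s − (tr M)²/3 = -21.000000 and q = −2(tr M)³/27 + (tr M)·s/3 − det M = 34.000000.
Three real roots ⇒ use the trigonometric (Viète) form: r = 2√(−p/3) = 5.291503, φ = arccos(3q/(p·r)) = arccos(-0.917914) = 2.733586 rad.
y_k = r·cos(φ/3 − 2πk/3) for k = 0, 1, 2 gives y = 3.242641, 2.000000, -5.242641.
λ_k = y_k + 0.000000 gives λ = 3.2426, 2.0000, -5.2426 (check: the sum is 0.0000 = tr M).

Hence λ_max = 3.2426 and λ_min = -5.2426.


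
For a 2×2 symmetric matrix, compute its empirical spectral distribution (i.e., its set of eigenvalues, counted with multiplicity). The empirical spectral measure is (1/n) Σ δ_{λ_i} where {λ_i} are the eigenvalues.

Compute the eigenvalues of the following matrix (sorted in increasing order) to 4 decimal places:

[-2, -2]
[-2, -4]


Since M is real symmetric, both eigenvalues are real; they are the roots of det(λI − M) = λ² − (tr M) λ + det M.
tr M = -2 + (-4) = -6.
det M = (-2)·(-4) − (-2)² = 8 − 4 = 4.
Characteristic polynomial: λ² + 6λ + 4 = 0.
Discriminant Δ = (tr M)² − 4·det M = 36 − 16 = 20; √Δ = 4.472136.
λ = (tr M ± √Δ)/2 = (-6 ± 4.472136)/2, giving (tr M − √Δ)/2 = -5.2361 and (tr M + √Δ)/2 = -0.7639.

Eigenvalues sorted in increasing order: [-5.2361, -0.7639].
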